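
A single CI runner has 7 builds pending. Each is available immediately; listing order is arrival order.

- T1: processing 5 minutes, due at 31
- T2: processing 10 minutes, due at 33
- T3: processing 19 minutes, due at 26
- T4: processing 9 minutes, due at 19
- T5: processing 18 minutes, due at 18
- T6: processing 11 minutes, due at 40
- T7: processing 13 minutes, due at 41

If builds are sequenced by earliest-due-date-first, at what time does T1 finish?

51

EDD (increasing due date): T5 T4 T3 T1 T2 T6 T7.
T5: 0→18
T4: 18→27
T3: 27→46
T1: 46→51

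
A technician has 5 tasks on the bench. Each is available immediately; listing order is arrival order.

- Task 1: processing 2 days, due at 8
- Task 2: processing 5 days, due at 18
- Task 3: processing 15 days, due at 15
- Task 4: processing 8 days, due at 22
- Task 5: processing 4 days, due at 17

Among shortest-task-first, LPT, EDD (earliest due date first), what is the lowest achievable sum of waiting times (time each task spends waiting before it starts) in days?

38

SPT (increasing processing time): Task 1 Task 5 Task 2 Task 4 Task 3.
Task 1: waits 0, runs 0→2
Task 5: waits 2, runs 2→6
Task 2: waits 6, runs 6→11
Task 4: waits 11, runs 11→19
Task 3: waits 19, runs 19→34
Sum = 0+2+6+11+19 = 38.
LPT (decreasing processing time): Task 3 Task 4 Task 2 Task 5 Task 1.
Task 3: waits 0, runs 0→15
Task 4: waits 15, runs 15→23
Task 2: waits 23, runs 23→28
Task 5: waits 28, runs 28→32
Task 1: waits 32, runs 32→34
Sum = 0+15+23+28+32 = 98.
EDD (increasing due date): Task 1 Task 3 Task 5 Task 2 Task 4.
Task 1: waits 0, runs 0→2
Task 3: waits 2, runs 2→17
Task 5: waits 17, runs 17→21
Task 2: waits 21, runs 21→26
Task 4: waits 26, runs 26→34
Sum = 0+2+17+21+26 = 66.
SPT 38, LPT 98, EDD 66 → minimum 38.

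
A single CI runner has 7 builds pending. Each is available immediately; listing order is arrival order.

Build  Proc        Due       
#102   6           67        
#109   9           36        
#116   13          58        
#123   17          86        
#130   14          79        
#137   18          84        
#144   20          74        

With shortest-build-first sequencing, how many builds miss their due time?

1

SPT (increasing processing time): #102 #109 #116 #130 #123 #137 #144.
#102: 0→6, due 67, tardiness 0
#109: 6→15, due 36, tardiness 0
#116: 15→28, due 58, tardiness 0
#130: 28→42, due 79, tardiness 0
#123: 42→59, due 86, tardiness 0
#137: 59→77, due 84, tardiness 0
#144: 77→97, due 74, tardiness 23
Late builds: 1.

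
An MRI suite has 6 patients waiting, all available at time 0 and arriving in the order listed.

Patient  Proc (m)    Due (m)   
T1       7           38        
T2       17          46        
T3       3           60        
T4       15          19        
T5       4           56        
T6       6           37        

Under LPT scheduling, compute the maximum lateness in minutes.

LPT (decreasing processing time): T2 T4 T1 T6 T5 T3.
T2: 0→17, due 46, lateness -29
T4: 17→32, due 19, lateness 13
T1: 32→39, due 38, lateness 1
T6: 39→45, due 37, lateness 8
T5: 45→49, due 56, lateness -7
T3: 49→52, due 60, lateness -8
Maximum = 13.

13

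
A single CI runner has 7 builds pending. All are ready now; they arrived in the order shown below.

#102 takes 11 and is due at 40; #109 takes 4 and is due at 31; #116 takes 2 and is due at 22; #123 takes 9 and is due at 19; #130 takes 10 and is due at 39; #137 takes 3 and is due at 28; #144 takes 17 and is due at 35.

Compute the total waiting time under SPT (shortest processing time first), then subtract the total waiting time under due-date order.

SPT (increasing processing time): #116 #137 #109 #123 #130 #102 #144.
#116: waits 0, runs 0→2
#137: waits 2, runs 2→5
#109: waits 5, runs 5→9
#123: waits 9, runs 9→18
#130: waits 18, runs 18→28
#102: waits 28, runs 28→39
#144: waits 39, runs 39→56
Sum = 0+2+5+9+18+28+39 = 101.
EDD (increasing due date): #123 #116 #137 #109 #144 #130 #102.
#123: waits 0, runs 0→9
#116: waits 9, runs 9→11
#137: waits 11, runs 11→14
#109: waits 14, runs 14→18
#144: waits 18, runs 18→35
#130: waits 35, runs 35→45
#102: waits 45, runs 45→56
Sum = 0+9+11+14+18+35+45 = 132.
Difference = 101 − 132 = -31.

-31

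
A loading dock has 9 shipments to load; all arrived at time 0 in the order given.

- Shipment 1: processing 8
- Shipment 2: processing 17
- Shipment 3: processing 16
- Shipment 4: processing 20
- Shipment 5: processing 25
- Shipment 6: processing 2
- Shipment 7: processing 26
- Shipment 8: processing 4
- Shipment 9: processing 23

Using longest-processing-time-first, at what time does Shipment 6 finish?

LPT (decreasing processing time): Shipment 7 Shipment 5 Shipment 9 Shipment 4 Shipment 2 Shipment 3 Shipment 1 Shipment 8 Shipment 6.
Shipment 7: 0→26
Shipment 5: 26→51
Shipment 9: 51→74
Shipment 4: 74→94
Shipment 2: 94→111
Shipment 3: 111→127
Shipment 1: 127→135
Shipment 8: 135→139
Shipment 6: 139→141

141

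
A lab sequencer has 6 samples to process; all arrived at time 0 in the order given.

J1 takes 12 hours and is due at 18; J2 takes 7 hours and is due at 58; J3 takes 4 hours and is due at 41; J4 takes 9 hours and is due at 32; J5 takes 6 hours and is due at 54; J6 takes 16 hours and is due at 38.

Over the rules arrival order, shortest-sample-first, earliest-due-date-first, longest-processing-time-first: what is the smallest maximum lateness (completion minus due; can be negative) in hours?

FIFO (arrival order): J1 J2 J3 J4 J5 J6.
J1: 0→12, due 18, lateness -6
J2: 12→19, due 58, lateness -39
J3: 19→23, due 41, lateness -18
J4: 23→32, due 32, lateness 0
J5: 32→38, due 54, lateness -16
J6: 38→54, due 38, lateness 16
Maximum = 16.
SPT (increasing processing time): J3 J5 J2 J4 J1 J6.
J3: 0→4, due 41, lateness -37
J5: 4→10, due 54, lateness -44
J2: 10→17, due 58, lateness -41
J4: 17→26, due 32, lateness -6
J1: 26→38, due 18, lateness 20
J6: 38→54, due 38, lateness 16
Maximum = 20.
EDD (increasing due date): J1 J4 J6 J3 J5 J2.
J1: 0→12, due 18, lateness -6
J4: 12→21, due 32, lateness -11
J6: 21→37, due 38, lateness -1
J3: 37→41, due 41, lateness 0
J5: 41→47, due 54, lateness -7
J2: 47→54, due 58, lateness -4
Maximum = 0.
LPT (decreasing processing time): J6 J1 J4 J2 J5 J3.
J6: 0→16, due 38, lateness -22
J1: 16→28, due 18, lateness 10
J4: 28→37, due 32, lateness 5
J2: 37→44, due 58, lateness -14
J5: 44→50, due 54, lateness -4
J3: 50→54, due 41, lateness 13
Maximum = 13.
FIFO 16, SPT 20, EDD 0, LPT 13 → minimum 0.

0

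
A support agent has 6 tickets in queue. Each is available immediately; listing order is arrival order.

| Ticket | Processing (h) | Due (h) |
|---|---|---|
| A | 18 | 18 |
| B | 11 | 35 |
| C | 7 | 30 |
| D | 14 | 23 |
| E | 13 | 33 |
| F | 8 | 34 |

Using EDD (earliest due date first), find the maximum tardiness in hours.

36

EDD (increasing due date): A D C E F B.
A: 0→18, due 18, tardiness 0
D: 18→32, due 23, tardiness 9
C: 32→39, due 30, tardiness 9
E: 39→52, due 33, tardiness 19
F: 52→60, due 34, tardiness 26
B: 60→71, due 35, tardiness 36
Maximum = 36.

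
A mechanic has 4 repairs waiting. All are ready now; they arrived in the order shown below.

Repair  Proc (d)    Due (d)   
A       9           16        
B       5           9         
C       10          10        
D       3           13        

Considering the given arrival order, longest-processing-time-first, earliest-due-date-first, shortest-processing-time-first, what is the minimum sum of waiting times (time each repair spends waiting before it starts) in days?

FIFO (arrival order): A B C D.
A: waits 0, runs 0→9
B: waits 9, runs 9→14
C: waits 14, runs 14→24
D: waits 24, runs 24→27
Sum = 0+9+14+24 = 47.
LPT (decreasing processing time): C A B D.
C: waits 0, runs 0→10
A: waits 10, runs 10→19
B: waits 19, runs 19→24
D: waits 24, runs 24→27
Sum = 0+10+19+24 = 53.
EDD (increasing due date): B C D A.
B: waits 0, runs 0→5
C: waits 5, runs 5→15
D: waits 15, runs 15→18
A: waits 18, runs 18→27
Sum = 0+5+15+18 = 38.
SPT (increasing processing time): D B A C.
D: waits 0, runs 0→3
B: waits 3, runs 3→8
A: waits 8, runs 8→17
C: waits 17, runs 17→27
Sum = 0+3+8+17 = 28.
FIFO 47, LPT 53, EDD 38, SPT 28 → minimum 28.

28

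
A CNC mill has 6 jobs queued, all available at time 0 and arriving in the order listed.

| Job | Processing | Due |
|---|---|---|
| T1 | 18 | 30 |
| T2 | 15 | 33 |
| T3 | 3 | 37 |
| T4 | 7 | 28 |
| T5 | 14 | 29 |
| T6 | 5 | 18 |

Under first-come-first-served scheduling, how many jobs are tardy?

3

FIFO (arrival order): T1 T2 T3 T4 T5 T6.
T1: 0→18, due 30, tardiness 0
T2: 18→33, due 33, tardiness 0
T3: 33→36, due 37, tardiness 0
T4: 36→43, due 28, tardiness 15
T5: 43→57, due 29, tardiness 28
T6: 57→62, due 18, tardiness 44
Late jobs: 3.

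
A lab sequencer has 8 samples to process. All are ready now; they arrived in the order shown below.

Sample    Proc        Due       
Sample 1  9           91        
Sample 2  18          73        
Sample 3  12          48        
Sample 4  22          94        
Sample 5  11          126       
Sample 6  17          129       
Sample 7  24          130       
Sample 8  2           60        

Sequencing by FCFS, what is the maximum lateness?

55

FIFO (arrival order): Sample 1 Sample 2 Sample 3 Sample 4 Sample 5 Sample 6 Sample 7 Sample 8.
Sample 1: 0→9, due 91, lateness -82
Sample 2: 9→27, due 73, lateness -46
Sample 3: 27→39, due 48, lateness -9
Sample 4: 39→61, due 94, lateness -33
Sample 5: 61→72, due 126, lateness -54
Sample 6: 72→89, due 129, lateness -40
Sample 7: 89→113, due 130, lateness -17
Sample 8: 113→115, due 60, lateness 55
Maximum = 55.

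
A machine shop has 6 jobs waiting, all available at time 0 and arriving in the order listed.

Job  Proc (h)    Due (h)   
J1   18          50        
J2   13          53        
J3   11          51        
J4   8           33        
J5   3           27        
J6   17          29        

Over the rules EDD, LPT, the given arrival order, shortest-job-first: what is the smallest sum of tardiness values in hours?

EDD (increasing due date): J5 J6 J4 J1 J3 J2.
J5: 0→3, due 27, tardiness 0
J6: 3→20, due 29, tardiness 0
J4: 20→28, due 33, tardiness 0
J1: 28→46, due 50, tardiness 0
J3: 46→57, due 51, tardiness 6
J2: 57→70, due 53, tardiness 17
Sum = 0+0+0+0+6+17 = 23.
LPT (decreasing processing time): J1 J6 J2 J3 J4 J5.
J1: 0→18, due 50, tardiness 0
J6: 18→35, due 29, tardiness 6
J2: 35→48, due 53, tardiness 0
J3: 48→59, due 51, tardiness 8
J4: 59→67, due 33, tardiness 34
J5: 67→70, due 27, tardiness 43
Sum = 0+6+0+8+34+43 = 91.
FIFO (arrival order): J1 J2 J3 J4 J5 J6.
J1: 0→18, due 50, tardiness 0
J2: 18→31, due 53, tardiness 0
J3: 31→42, due 51, tardiness 0
J4: 42→50, due 33, tardiness 17
J5: 50→53, due 27, tardiness 26
J6: 53→70, due 29, tardiness 41
Sum = 0+0+0+17+26+41 = 84.
SPT (increasing processing time): J5 J4 J3 J2 J6 J1.
J5: 0→3, due 27, tardiness 0
J4: 3→11, due 33, tardiness 0
J3: 11→22, due 51, tardiness 0
J2: 22→35, due 53, tardiness 0
J6: 35→52, due 29, tardiness 23
J1: 52→70, due 50, tardiness 20
Sum = 0+0+0+0+23+20 = 43.
EDD 23, LPT 91, FIFO 84, SPT 43 → minimum 23.

23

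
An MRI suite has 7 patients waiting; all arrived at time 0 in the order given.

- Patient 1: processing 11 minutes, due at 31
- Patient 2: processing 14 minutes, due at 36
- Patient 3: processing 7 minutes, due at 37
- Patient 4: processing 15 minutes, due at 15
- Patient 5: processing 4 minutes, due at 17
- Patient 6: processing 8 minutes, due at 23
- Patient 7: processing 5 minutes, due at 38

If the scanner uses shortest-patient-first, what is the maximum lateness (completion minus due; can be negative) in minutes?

49

SPT (increasing processing time): Patient 5 Patient 7 Patient 3 Patient 6 Patient 1 Patient 2 Patient 4.
Patient 5: 0→4, due 17, lateness -13
Patient 7: 4→9, due 38, lateness -29
Patient 3: 9→16, due 37, lateness -21
Patient 6: 16→24, due 23, lateness 1
Patient 1: 24→35, due 31, lateness 4
Patient 2: 35→49, due 36, lateness 13
Patient 4: 49→64, due 15, lateness 49
Maximum = 49.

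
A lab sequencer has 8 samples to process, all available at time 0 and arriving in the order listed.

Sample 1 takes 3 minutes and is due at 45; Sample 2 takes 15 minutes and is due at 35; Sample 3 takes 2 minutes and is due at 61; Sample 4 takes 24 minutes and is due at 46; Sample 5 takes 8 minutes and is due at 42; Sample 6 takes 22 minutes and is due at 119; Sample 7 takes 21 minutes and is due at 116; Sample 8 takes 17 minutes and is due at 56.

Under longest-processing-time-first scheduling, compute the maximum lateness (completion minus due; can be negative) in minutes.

65

LPT (decreasing processing time): Sample 4 Sample 6 Sample 7 Sample 8 Sample 2 Sample 5 Sample 1 Sample 3.
Sample 4: 0→24, due 46, lateness -22
Sample 6: 24→46, due 119, lateness -73
Sample 7: 46→67, due 116, lateness -49
Sample 8: 67→84, due 56, lateness 28
Sample 2: 84→99, due 35, lateness 64
Sample 5: 99→107, due 42, lateness 65
Sample 1: 107→110, due 45, lateness 65
Sample 3: 110→112, due 61, lateness 51
Maximum = 65.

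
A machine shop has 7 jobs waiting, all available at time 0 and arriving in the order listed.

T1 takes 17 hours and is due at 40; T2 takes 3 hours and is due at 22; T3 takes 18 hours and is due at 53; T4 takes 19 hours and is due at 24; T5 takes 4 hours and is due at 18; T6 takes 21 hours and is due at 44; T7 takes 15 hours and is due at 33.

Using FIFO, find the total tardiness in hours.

FIFO (arrival order): T1 T2 T3 T4 T5 T6 T7.
T1: 0→17, due 40, tardiness 0
T2: 17→20, due 22, tardiness 0
T3: 20→38, due 53, tardiness 0
T4: 38→57, due 24, tardiness 33
T5: 57→61, due 18, tardiness 43
T6: 61→82, due 44, tardiness 38
T7: 82→97, due 33, tardiness 64
Sum = 0+0+0+33+43+38+64 = 178.

178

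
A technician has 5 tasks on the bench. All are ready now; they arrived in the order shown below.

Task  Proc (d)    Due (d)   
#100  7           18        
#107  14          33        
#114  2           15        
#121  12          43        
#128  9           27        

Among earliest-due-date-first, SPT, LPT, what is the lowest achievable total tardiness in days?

EDD (increasing due date): #114 #100 #128 #107 #121.
#114: 0→2, due 15, tardiness 0
#100: 2→9, due 18, tardiness 0
#128: 9→18, due 27, tardiness 0
#107: 18→32, due 33, tardiness 0
#121: 32→44, due 43, tardiness 1
Sum = 0+0+0+0+1 = 1.
SPT (increasing processing time): #114 #100 #128 #121 #107.
#114: 0→2, due 15, tardiness 0
#100: 2→9, due 18, tardiness 0
#128: 9→18, due 27, tardiness 0
#121: 18→30, due 43, tardiness 0
#107: 30→44, due 33, tardiness 11
Sum = 0+0+0+0+11 = 11.
LPT (decreasing processing time): #107 #121 #128 #100 #114.
#107: 0→14, due 33, tardiness 0
#121: 14→26, due 43, tardiness 0
#128: 26→35, due 27, tardiness 8
#100: 35→42, due 18, tardiness 24
#114: 42→44, due 15, tardiness 29
Sum = 0+0+8+24+29 = 61.
EDD 1, SPT 11, LPT 61 → minimum 1.

1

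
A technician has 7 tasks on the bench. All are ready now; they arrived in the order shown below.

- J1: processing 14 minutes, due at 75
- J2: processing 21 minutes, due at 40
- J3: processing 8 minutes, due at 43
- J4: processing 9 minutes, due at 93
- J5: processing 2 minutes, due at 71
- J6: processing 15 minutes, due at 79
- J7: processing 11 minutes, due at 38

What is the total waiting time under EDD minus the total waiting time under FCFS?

-15

EDD (increasing due date): J7 J2 J3 J5 J1 J6 J4.
J7: waits 0, runs 0→11
J2: waits 11, runs 11→32
J3: waits 32, runs 32→40
J5: waits 40, runs 40→42
J1: waits 42, runs 42→56
J6: waits 56, runs 56→71
J4: waits 71, runs 71→80
Sum = 0+11+32+40+42+56+71 = 252.
FIFO (arrival order): J1 J2 J3 J4 J5 J6 J7.
J1: waits 0, runs 0→14
J2: waits 14, runs 14→35
J3: waits 35, runs 35→43
J4: waits 43, runs 43→52
J5: waits 52, runs 52→54
J6: waits 54, runs 54→69
J7: waits 69, runs 69→80
Sum = 0+14+35+43+52+54+69 = 267.
Difference = 252 − 267 = -15.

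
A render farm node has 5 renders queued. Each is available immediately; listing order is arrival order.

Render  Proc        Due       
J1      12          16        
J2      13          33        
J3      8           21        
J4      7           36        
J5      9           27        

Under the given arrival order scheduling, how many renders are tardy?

FIFO (arrival order): J1 J2 J3 J4 J5.
J1: 0→12, due 16, tardiness 0
J2: 12→25, due 33, tardiness 0
J3: 25→33, due 21, tardiness 12
J4: 33→40, due 36, tardiness 4
J5: 40→49, due 27, tardiness 22
Late renders: 3.

3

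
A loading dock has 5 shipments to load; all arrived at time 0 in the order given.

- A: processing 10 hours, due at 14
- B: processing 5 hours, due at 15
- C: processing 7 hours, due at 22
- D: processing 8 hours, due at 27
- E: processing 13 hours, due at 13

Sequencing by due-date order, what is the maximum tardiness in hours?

16

EDD (increasing due date): E A B C D.
E: 0→13, due 13, tardiness 0
A: 13→23, due 14, tardiness 9
B: 23→28, due 15, tardiness 13
C: 28→35, due 22, tardiness 13
D: 35→43, due 27, tardiness 16
Maximum = 16.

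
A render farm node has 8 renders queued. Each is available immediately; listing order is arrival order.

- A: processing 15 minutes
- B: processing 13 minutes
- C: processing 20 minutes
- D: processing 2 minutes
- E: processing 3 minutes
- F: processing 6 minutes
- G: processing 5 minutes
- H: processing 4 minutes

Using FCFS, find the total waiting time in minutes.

FIFO (arrival order): A B C D E F G H.
A: waits 0, runs 0→15
B: waits 15, runs 15→28
C: waits 28, runs 28→48
D: waits 48, runs 48→50
E: waits 50, runs 50→53
F: waits 53, runs 53→59
G: waits 59, runs 59→64
H: waits 64, runs 64→68
Sum = 0+15+28+48+50+53+59+64 = 317.

317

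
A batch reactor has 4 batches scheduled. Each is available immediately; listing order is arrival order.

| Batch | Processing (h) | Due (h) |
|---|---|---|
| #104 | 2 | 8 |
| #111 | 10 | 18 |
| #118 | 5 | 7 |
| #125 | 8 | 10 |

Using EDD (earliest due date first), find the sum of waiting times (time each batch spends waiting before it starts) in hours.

27

EDD (increasing due date): #118 #104 #125 #111.
#118: waits 0, runs 0→5
#104: waits 5, runs 5→7
#125: waits 7, runs 7→15
#111: waits 15, runs 15→25
Sum = 0+5+7+15 = 27.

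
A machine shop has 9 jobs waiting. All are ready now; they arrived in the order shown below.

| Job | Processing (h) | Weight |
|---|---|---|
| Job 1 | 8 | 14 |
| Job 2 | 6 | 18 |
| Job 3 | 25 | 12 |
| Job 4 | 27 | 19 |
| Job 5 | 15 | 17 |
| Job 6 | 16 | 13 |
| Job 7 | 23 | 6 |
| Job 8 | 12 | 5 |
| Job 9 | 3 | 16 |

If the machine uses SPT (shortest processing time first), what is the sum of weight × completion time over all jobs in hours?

6480

SPT (increasing processing time): Job 9 Job 2 Job 1 Job 8 Job 5 Job 6 Job 7 Job 3 Job 4.
Job 9: finishes 3, weight 16, w·C = 48
Job 2: finishes 9, weight 18, w·C = 162
Job 1: finishes 17, weight 14, w·C = 238
Job 8: finishes 29, weight 5, w·C = 145
Job 5: finishes 44, weight 17, w·C = 748
Job 6: finishes 60, weight 13, w·C = 780
Job 7: finishes 83, weight 6, w·C = 498
Job 3: finishes 108, weight 12, w·C = 1296
Job 4: finishes 135, weight 19, w·C = 2565
Sum = 48+162+238+145+748+780+498+1296+2565 = 6480.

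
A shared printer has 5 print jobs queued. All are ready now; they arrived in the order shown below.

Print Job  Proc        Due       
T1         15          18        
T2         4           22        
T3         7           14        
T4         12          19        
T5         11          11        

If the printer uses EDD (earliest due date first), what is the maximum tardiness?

27

EDD (increasing due date): T5 T3 T1 T4 T2.
T5: 0→11, due 11, tardiness 0
T3: 11→18, due 14, tardiness 4
T1: 18→33, due 18, tardiness 15
T4: 33→45, due 19, tardiness 26
T2: 45→49, due 22, tardiness 27
Maximum = 27.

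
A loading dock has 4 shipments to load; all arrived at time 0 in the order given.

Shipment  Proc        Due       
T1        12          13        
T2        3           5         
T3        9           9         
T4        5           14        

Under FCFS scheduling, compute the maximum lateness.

FIFO (arrival order): T1 T2 T3 T4.
T1: 0→12, due 13, lateness -1
T2: 12→15, due 5, lateness 10
T3: 15→24, due 9, lateness 15
T4: 24→29, due 14, lateness 15
Maximum = 15.

15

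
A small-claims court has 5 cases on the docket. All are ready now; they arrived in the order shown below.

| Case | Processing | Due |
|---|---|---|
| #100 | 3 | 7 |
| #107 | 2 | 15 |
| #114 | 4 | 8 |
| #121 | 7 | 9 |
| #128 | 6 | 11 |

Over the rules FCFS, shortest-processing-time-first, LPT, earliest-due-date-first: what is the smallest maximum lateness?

FIFO (arrival order): #100 #107 #114 #121 #128.
#100: 0→3, due 7, lateness -4
#107: 3→5, due 15, lateness -10
#114: 5→9, due 8, lateness 1
#121: 9→16, due 9, lateness 7
#128: 16→22, due 11, lateness 11
Maximum = 11.
SPT (increasing processing time): #107 #100 #114 #128 #121.
#107: 0→2, due 15, lateness -13
#100: 2→5, due 7, lateness -2
#114: 5→9, due 8, lateness 1
#128: 9→15, due 11, lateness 4
#121: 15→22, due 9, lateness 13
Maximum = 13.
LPT (decreasing processing time): #121 #128 #114 #100 #107.
#121: 0→7, due 9, lateness -2
#128: 7→13, due 11, lateness 2
#114: 13→17, due 8, lateness 9
#100: 17→20, due 7, lateness 13
#107: 20→22, due 15, lateness 7
Maximum = 13.
EDD (increasing due date): #100 #114 #121 #128 #107.
#100: 0→3, due 7, lateness -4
#114: 3→7, due 8, lateness -1
#121: 7→14, due 9, lateness 5
#128: 14→20, due 11, lateness 9
#107: 20→22, due 15, lateness 7
Maximum = 9.
FIFO 11, SPT 13, LPT 13, EDD 9 → minimum 9.

9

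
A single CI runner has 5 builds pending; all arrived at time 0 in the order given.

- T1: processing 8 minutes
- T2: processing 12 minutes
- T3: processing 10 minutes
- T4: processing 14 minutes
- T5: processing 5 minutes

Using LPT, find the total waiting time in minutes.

LPT (decreasing processing time): T4 T2 T3 T1 T5.
T4: waits 0, runs 0→14
T2: waits 14, runs 14→26
T3: waits 26, runs 26→36
T1: waits 36, runs 36→44
T5: waits 44, runs 44→49
Sum = 0+14+26+36+44 = 120.

120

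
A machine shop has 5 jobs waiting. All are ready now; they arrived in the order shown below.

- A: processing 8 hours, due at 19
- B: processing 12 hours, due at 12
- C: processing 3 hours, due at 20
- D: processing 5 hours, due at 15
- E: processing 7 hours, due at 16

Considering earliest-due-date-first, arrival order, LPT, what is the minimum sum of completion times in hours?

114

EDD (increasing due date): B D E A C.
B: 0→12
D: 12→17
E: 17→24
A: 24→32
C: 32→35
Sum = 12+17+24+32+35 = 120.
FIFO (arrival order): A B C D E.
A: 0→8
B: 8→20
C: 20→23
D: 23→28
E: 28→35
Sum = 8+20+23+28+35 = 114.
LPT (decreasing processing time): B A E D C.
B: 0→12
A: 12→20
E: 20→27
D: 27→32
C: 32→35
Sum = 12+20+27+32+35 = 126.
EDD 120, FIFO 114, LPT 126 → minimum 114.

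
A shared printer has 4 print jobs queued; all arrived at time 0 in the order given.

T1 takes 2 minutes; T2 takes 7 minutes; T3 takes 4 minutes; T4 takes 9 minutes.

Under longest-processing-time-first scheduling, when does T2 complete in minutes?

16

LPT (decreasing processing time): T4 T2 T3 T1.
T4: 0→9
T2: 9→16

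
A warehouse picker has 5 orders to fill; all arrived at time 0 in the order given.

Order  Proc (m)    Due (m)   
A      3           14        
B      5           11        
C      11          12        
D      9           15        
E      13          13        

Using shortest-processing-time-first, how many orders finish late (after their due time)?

3

SPT (increasing processing time): A B D C E.
A: 0→3, due 14, tardiness 0
B: 3→8, due 11, tardiness 0
D: 8→17, due 15, tardiness 2
C: 17→28, due 12, tardiness 16
E: 28→41, due 13, tardiness 28
Late orders: 3.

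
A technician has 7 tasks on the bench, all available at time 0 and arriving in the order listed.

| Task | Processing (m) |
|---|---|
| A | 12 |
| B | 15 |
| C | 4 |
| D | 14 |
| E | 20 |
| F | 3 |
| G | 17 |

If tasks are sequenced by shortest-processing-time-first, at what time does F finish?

3

SPT (increasing processing time): F C A D B G E.
F: 0→3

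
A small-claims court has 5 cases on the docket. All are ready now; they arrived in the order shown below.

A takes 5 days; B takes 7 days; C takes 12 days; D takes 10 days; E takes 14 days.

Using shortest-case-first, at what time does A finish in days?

5

SPT (increasing processing time): A B D C E.
A: 0→5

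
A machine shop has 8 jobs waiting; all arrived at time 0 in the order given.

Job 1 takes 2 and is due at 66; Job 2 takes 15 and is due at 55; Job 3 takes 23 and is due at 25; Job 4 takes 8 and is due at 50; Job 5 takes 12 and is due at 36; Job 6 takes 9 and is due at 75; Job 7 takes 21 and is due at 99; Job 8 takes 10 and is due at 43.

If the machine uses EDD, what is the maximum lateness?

EDD (increasing due date): Job 3 Job 5 Job 8 Job 4 Job 2 Job 1 Job 6 Job 7.
Job 3: 0→23, due 25, lateness -2
Job 5: 23→35, due 36, lateness -1
Job 8: 35→45, due 43, lateness 2
Job 4: 45→53, due 50, lateness 3
Job 2: 53→68, due 55, lateness 13
Job 1: 68→70, due 66, lateness 4
Job 6: 70→79, due 75, lateness 4
Job 7: 79→100, due 99, lateness 1
Maximum = 13.

13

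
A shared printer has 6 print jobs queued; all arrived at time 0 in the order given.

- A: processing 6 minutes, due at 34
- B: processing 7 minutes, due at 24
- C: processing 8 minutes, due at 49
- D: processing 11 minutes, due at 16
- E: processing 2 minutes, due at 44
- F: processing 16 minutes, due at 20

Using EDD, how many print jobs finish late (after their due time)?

4

EDD (increasing due date): D F B A E C.
D: 0→11, due 16, tardiness 0
F: 11→27, due 20, tardiness 7
B: 27→34, due 24, tardiness 10
A: 34→40, due 34, tardiness 6
E: 40→42, due 44, tardiness 0
C: 42→50, due 49, tardiness 1
Late print jobs: 4.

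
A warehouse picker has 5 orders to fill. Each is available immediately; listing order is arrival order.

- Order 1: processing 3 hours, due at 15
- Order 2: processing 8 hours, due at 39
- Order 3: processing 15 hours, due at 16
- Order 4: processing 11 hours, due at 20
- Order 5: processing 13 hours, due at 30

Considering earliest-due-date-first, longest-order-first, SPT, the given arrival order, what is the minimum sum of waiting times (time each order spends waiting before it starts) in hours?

EDD (increasing due date): Order 1 Order 3 Order 4 Order 5 Order 2.
Order 1: waits 0, runs 0→3
Order 3: waits 3, runs 3→18
Order 4: waits 18, runs 18→29
Order 5: waits 29, runs 29→42
Order 2: waits 42, runs 42→50
Sum = 0+3+18+29+42 = 92.
LPT (decreasing processing time): Order 3 Order 5 Order 4 Order 2 Order 1.
Order 3: waits 0, runs 0→15
Order 5: waits 15, runs 15→28
Order 4: waits 28, runs 28→39
Order 2: waits 39, runs 39→47
Order 1: waits 47, runs 47→50
Sum = 0+15+28+39+47 = 129.
SPT (increasing processing time): Order 1 Order 2 Order 4 Order 5 Order 3.
Order 1: waits 0, runs 0→3
Order 2: waits 3, runs 3→11
Order 4: waits 11, runs 11→22
Order 5: waits 22, runs 22→35
Order 3: waits 35, runs 35→50
Sum = 0+3+11+22+35 = 71.
FIFO (arrival order): Order 1 Order 2 Order 3 Order 4 Order 5.
Order 1: waits 0, runs 0→3
Order 2: waits 3, runs 3→11
Order 3: waits 11, runs 11→26
Order 4: waits 26, runs 26→37
Order 5: waits 37, runs 37→50
Sum = 0+3+11+26+37 = 77.
EDD 92, LPT 129, SPT 71, FIFO 77 → minimum 71.

71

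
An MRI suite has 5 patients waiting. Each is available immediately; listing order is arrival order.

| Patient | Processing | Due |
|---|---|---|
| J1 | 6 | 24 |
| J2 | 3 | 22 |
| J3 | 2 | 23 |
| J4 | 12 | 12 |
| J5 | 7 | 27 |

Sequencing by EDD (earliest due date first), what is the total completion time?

EDD (increasing due date): J4 J2 J3 J1 J5.
J4: 0→12
J2: 12→15
J3: 15→17
J1: 17→23
J5: 23→30
Sum = 12+15+17+23+30 = 97.

97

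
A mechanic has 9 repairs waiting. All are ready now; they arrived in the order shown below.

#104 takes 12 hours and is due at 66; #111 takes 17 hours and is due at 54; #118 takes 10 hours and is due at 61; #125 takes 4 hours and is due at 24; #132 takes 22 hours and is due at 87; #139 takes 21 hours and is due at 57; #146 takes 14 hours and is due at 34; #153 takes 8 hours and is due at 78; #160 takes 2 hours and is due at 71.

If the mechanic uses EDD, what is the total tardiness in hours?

EDD (increasing due date): #125 #146 #111 #139 #118 #104 #160 #153 #132.
#125: 0→4, due 24, tardiness 0
#146: 4→18, due 34, tardiness 0
#111: 18→35, due 54, tardiness 0
#139: 35→56, due 57, tardiness 0
#118: 56→66, due 61, tardiness 5
#104: 66→78, due 66, tardiness 12
#160: 78→80, due 71, tardiness 9
#153: 80→88, due 78, tardiness 10
#132: 88→110, due 87, tardiness 23
Sum = 0+0+0+0+5+12+9+10+23 = 59.

59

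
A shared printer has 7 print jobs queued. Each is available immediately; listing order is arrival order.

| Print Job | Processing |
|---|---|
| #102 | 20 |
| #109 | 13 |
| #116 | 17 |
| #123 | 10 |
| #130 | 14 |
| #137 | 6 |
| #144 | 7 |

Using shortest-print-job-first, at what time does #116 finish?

SPT (increasing processing time): #137 #144 #123 #109 #130 #116 #102.
#137: 0→6
#144: 6→13
#123: 13→23
#109: 23→36
#130: 36→50
#116: 50→67

67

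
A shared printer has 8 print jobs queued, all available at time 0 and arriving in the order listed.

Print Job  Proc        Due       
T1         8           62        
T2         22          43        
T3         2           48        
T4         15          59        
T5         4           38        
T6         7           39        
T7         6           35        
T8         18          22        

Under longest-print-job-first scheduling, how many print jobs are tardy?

LPT (decreasing processing time): T2 T8 T4 T1 T6 T7 T5 T3.
T2: 0→22, due 43, tardiness 0
T8: 22→40, due 22, tardiness 18
T4: 40→55, due 59, tardiness 0
T1: 55→63, due 62, tardiness 1
T6: 63→70, due 39, tardiness 31
T7: 70→76, due 35, tardiness 41
T5: 76→80, due 38, tardiness 42
T3: 80→82, due 48, tardiness 34
Late print jobs: 6.

6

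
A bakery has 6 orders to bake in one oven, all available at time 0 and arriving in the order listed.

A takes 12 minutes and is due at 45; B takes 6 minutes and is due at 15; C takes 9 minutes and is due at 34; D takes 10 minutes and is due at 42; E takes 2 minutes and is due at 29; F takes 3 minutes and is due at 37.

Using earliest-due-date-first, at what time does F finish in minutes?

EDD (increasing due date): B E C F D A.
B: 0→6
E: 6→8
C: 8→17
F: 17→20

20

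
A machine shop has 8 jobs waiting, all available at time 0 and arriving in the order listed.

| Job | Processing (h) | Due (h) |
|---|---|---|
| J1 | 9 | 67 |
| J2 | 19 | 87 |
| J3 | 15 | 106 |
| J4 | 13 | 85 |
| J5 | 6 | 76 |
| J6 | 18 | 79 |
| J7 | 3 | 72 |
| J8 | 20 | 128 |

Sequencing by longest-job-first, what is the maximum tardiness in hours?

31

LPT (decreasing processing time): J8 J2 J6 J3 J4 J1 J5 J7.
J8: 0→20, due 128, tardiness 0
J2: 20→39, due 87, tardiness 0
J6: 39→57, due 79, tardiness 0
J3: 57→72, due 106, tardiness 0
J4: 72→85, due 85, tardiness 0
J1: 85→94, due 67, tardiness 27
J5: 94→100, due 76, tardiness 24
J7: 100→103, due 72, tardiness 31
Maximum = 31.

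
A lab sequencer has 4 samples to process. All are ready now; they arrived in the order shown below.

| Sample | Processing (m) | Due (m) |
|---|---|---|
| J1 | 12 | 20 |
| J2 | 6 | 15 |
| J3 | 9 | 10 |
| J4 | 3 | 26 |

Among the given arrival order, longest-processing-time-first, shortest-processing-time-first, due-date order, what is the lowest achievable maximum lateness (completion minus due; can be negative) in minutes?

FIFO (arrival order): J1 J2 J3 J4.
J1: 0→12, due 20, lateness -8
J2: 12→18, due 15, lateness 3
J3: 18→27, due 10, lateness 17
J4: 27→30, due 26, lateness 4
Maximum = 17.
LPT (decreasing processing time): J1 J3 J2 J4.
J1: 0→12, due 20, lateness -8
J3: 12→21, due 10, lateness 11
J2: 21→27, due 15, lateness 12
J4: 27→30, due 26, lateness 4
Maximum = 12.
SPT (increasing processing time): J4 J2 J3 J1.
J4: 0→3, due 26, lateness -23
J2: 3→9, due 15, lateness -6
J3: 9→18, due 10, lateness 8
J1: 18→30, due 20, lateness 10
Maximum = 10.
EDD (increasing due date): J3 J2 J1 J4.
J3: 0→9, due 10, lateness -1
J2: 9→15, due 15, lateness 0
J1: 15→27, due 20, lateness 7
J4: 27→30, due 26, lateness 4
Maximum = 7.
FIFO 17, LPT 12, SPT 10, EDD 7 → minimum 7.

7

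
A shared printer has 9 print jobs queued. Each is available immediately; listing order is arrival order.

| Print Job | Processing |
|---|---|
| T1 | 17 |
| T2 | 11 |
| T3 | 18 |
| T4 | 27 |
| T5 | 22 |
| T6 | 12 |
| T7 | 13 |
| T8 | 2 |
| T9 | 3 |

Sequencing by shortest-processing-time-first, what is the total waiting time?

324

SPT (increasing processing time): T8 T9 T2 T6 T7 T1 T3 T5 T4.
T8: waits 0, runs 0→2
T9: waits 2, runs 2→5
T2: waits 5, runs 5→16
T6: waits 16, runs 16→28
T7: waits 28, runs 28→41
T1: waits 41, runs 41→58
T3: waits 58, runs 58→76
T5: waits 76, runs 76→98
T4: waits 98, runs 98→125
Sum = 0+2+5+16+28+41+58+76+98 = 324.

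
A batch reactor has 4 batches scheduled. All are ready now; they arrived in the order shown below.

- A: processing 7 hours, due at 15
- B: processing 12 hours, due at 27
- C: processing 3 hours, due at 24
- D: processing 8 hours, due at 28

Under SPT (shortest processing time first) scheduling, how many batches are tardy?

SPT (increasing processing time): C A D B.
C: 0→3, due 24, tardiness 0
A: 3→10, due 15, tardiness 0
D: 10→18, due 28, tardiness 0
B: 18→30, due 27, tardiness 3
Late batches: 1.

1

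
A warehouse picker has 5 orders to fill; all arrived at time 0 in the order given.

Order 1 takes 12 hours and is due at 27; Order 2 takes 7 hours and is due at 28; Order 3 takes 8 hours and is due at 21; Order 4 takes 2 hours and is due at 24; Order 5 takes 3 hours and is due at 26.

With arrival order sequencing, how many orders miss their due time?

FIFO (arrival order): Order 1 Order 2 Order 3 Order 4 Order 5.
Order 1: 0→12, due 27, tardiness 0
Order 2: 12→19, due 28, tardiness 0
Order 3: 19→27, due 21, tardiness 6
Order 4: 27→29, due 24, tardiness 5
Order 5: 29→32, due 26, tardiness 6
Late orders: 3.

3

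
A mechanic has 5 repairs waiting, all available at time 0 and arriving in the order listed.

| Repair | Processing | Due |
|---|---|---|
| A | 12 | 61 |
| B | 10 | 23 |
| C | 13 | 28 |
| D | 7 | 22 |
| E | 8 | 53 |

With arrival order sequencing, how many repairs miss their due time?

2

FIFO (arrival order): A B C D E.
A: 0→12, due 61, tardiness 0
B: 12→22, due 23, tardiness 0
C: 22→35, due 28, tardiness 7
D: 35→42, due 22, tardiness 20
E: 42→50, due 53, tardiness 0
Late repairs: 2.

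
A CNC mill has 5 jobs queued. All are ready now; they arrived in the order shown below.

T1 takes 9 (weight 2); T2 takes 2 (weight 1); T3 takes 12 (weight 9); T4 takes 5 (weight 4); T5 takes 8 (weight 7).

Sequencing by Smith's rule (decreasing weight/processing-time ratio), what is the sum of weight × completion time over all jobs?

432

WSPT (decreasing weight/processing-time ratio): T5 T4 T3 T2 T1.
T5: finishes 8, weight 7, w·C = 56
T4: finishes 13, weight 4, w·C = 52
T3: finishes 25, weight 9, w·C = 225
T2: finishes 27, weight 1, w·C = 27
T1: finishes 36, weight 2, w·C = 72
Sum = 56+52+225+27+72 = 432.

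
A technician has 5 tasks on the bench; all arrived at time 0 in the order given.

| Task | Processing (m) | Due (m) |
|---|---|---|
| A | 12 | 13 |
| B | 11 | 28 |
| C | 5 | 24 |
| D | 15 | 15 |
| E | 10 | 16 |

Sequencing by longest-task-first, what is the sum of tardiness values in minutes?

85

LPT (decreasing processing time): D A B E C.
D: 0→15, due 15, tardiness 0
A: 15→27, due 13, tardiness 14
B: 27→38, due 28, tardiness 10
E: 38→48, due 16, tardiness 32
C: 48→53, due 24, tardiness 29
Sum = 0+14+10+32+29 = 85.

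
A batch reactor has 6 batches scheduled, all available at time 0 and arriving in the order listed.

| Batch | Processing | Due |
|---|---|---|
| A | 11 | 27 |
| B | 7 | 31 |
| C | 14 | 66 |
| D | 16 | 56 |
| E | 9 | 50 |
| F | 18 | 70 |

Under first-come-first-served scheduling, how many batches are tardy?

2

FIFO (arrival order): A B C D E F.
A: 0→11, due 27, tardiness 0
B: 11→18, due 31, tardiness 0
C: 18→32, due 66, tardiness 0
D: 32→48, due 56, tardiness 0
E: 48→57, due 50, tardiness 7
F: 57→75, due 70, tardiness 5
Late batches: 2.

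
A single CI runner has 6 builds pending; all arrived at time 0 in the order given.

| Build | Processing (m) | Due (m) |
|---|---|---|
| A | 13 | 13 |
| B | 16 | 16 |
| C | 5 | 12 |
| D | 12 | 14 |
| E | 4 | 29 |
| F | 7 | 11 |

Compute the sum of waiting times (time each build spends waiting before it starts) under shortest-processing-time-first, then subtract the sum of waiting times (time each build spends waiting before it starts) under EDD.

SPT (increasing processing time): E C F D A B.
E: waits 0, runs 0→4
C: waits 4, runs 4→9
F: waits 9, runs 9→16
D: waits 16, runs 16→28
A: waits 28, runs 28→41
B: waits 41, runs 41→57
Sum = 0+4+9+16+28+41 = 98.
EDD (increasing due date): F C A D B E.
F: waits 0, runs 0→7
C: waits 7, runs 7→12
A: waits 12, runs 12→25
D: waits 25, runs 25→37
B: waits 37, runs 37→53
E: waits 53, runs 53→57
Sum = 0+7+12+25+37+53 = 134.
Difference = 98 − 134 = -36.

-36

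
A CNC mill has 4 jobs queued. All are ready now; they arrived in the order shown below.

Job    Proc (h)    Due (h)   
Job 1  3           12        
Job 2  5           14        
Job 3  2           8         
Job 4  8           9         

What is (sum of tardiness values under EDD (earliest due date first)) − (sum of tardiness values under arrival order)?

EDD (increasing due date): Job 3 Job 4 Job 1 Job 2.
Job 3: 0→2, due 8, tardiness 0
Job 4: 2→10, due 9, tardiness 1
Job 1: 10→13, due 12, tardiness 1
Job 2: 13→18, due 14, tardiness 4
Sum = 0+1+1+4 = 6.
FIFO (arrival order): Job 1 Job 2 Job 3 Job 4.
Job 1: 0→3, due 12, tardiness 0
Job 2: 3→8, due 14, tardiness 0
Job 3: 8→10, due 8, tardiness 2
Job 4: 10→18, due 9, tardiness 9
Sum = 0+0+2+9 = 11.
Difference = 6 − 11 = -5.

-5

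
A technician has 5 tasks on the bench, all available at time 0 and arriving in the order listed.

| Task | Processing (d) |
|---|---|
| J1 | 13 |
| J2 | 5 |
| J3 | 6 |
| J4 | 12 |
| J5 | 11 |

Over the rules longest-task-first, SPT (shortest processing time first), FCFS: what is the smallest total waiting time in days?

72

LPT (decreasing processing time): J1 J4 J5 J3 J2.
J1: waits 0, runs 0→13
J4: waits 13, runs 13→25
J5: waits 25, runs 25→36
J3: waits 36, runs 36→42
J2: waits 42, runs 42→47
Sum = 0+13+25+36+42 = 116.
SPT (increasing processing time): J2 J3 J5 J4 J1.
J2: waits 0, runs 0→5
J3: waits 5, runs 5→11
J5: waits 11, runs 11→22
J4: waits 22, runs 22→34
J1: waits 34, runs 34→47
Sum = 0+5+11+22+34 = 72.
FIFO (arrival order): J1 J2 J3 J4 J5.
J1: waits 0, runs 0→13
J2: waits 13, runs 13→18
J3: waits 18, runs 18→24
J4: waits 24, runs 24→36
J5: waits 36, runs 36→47
Sum = 0+13+18+24+36 = 91.
LPT 116, SPT 72, FIFO 91 → minimum 72.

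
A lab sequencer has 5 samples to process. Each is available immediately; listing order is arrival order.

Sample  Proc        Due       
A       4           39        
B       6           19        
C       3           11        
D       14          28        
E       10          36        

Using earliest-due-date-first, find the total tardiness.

0

EDD (increasing due date): C B D E A.
C: 0→3, due 11, tardiness 0
B: 3→9, due 19, tardiness 0
D: 9→23, due 28, tardiness 0
E: 23→33, due 36, tardiness 0
A: 33→37, due 39, tardiness 0
Sum = 0+0+0+0+0 = 0.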